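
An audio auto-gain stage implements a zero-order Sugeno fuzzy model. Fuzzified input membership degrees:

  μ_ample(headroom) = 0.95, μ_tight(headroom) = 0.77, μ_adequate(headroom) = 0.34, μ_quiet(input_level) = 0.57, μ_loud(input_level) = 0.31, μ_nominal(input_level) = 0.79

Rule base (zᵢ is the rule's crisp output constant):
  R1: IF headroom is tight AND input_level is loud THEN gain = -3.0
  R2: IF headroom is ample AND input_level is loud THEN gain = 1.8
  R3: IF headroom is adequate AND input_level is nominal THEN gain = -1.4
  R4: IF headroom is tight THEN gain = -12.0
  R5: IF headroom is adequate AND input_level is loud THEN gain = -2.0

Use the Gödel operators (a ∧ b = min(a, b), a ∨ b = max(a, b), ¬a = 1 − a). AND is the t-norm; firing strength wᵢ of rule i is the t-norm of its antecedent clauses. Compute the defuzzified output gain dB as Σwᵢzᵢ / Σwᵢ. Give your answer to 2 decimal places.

R1 (z=-3.0): tight=0.77, loud=0.31; AND[min(a, b)] → w = 0.31
R2 (z=1.8): ample=0.95, loud=0.31; AND[min(a, b)] → w = 0.31
R3 (z=-1.4): adequate=0.34, nominal=0.79; AND[min(a, b)] → w = 0.34
R4 (z=-12.0): tight=0.77 → w = 0.77
R5 (z=-2.0): adequate=0.34, loud=0.31; AND[min(a, b)] → w = 0.31
Weighted average = (0.31·-3.0 + 0.31·1.8 + 0.34·-1.4 + 0.77·-12.0 + 0.31·-2.0) / (0.31 + 0.31 + 0.34 + 0.77 + 0.31)
  = -10.7080 / 2.0400 = -5.25

-5.25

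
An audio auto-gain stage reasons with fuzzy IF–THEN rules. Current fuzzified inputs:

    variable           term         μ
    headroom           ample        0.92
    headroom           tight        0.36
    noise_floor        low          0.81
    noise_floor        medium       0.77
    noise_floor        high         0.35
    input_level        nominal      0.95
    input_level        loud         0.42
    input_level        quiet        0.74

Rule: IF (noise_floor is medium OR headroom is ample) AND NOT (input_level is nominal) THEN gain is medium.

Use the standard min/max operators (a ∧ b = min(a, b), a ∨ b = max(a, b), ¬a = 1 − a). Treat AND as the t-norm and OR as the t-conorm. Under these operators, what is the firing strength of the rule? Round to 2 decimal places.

0.05

firing strength: (medium=0.77 OR ample=0.92) = 0.92; AND[min(a, b)] with ¬nominal=1−0.95=0.05 → w = 0.05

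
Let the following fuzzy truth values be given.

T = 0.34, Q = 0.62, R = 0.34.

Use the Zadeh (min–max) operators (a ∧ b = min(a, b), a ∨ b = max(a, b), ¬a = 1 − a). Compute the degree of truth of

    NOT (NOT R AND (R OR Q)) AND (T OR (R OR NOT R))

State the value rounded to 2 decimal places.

0.38

NOT R = 1 − 0.34 = 0.66
R OR Q = max(a, b) on (0.34, 0.62) = 0.62
NOT R AND (R OR Q) = min(a, b) on (0.66, 0.62) = 0.62
NOT (NOT R AND (R OR Q)) = 1 − 0.62 = 0.38
NOT R = 1 − 0.34 = 0.66
R OR NOT R = max(a, b) on (0.34, 0.66) = 0.66
T OR (R OR NOT R) = max(a, b) on (0.34, 0.66) = 0.66
NOT (NOT R AND (R OR Q)) AND (T OR (R OR NOT R)) = min(a, b) on (0.38, 0.66) = 0.38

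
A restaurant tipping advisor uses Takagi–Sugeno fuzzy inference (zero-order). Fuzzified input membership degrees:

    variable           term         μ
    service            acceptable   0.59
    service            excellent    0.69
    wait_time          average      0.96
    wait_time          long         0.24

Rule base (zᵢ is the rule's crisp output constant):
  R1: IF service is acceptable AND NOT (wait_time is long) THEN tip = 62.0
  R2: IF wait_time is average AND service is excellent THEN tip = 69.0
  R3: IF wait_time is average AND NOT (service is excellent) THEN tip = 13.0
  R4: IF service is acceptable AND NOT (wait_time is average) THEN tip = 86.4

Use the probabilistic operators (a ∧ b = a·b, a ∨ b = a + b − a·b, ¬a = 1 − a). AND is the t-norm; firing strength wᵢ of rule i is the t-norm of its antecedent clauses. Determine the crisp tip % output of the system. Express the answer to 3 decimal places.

55.457

R1 (z=62.0): acceptable=0.59, ¬long=1−0.24=0.76; AND[a·b] → w = 0.4484
R2 (z=69.0): average=0.96, excellent=0.69; AND[a·b] → w = 0.6624
R3 (z=13.0): average=0.96, ¬excellent=1−0.69=0.31; AND[a·b] → w = 0.2976
R4 (z=86.4): acceptable=0.59, ¬average=1−0.96=0.04; AND[a·b] → w = 0.0236
Weighted average = (0.4484·62.0 + 0.6624·69.0 + 0.2976·13.0 + 0.0236·86.4) / (0.4484 + 0.6624 + 0.2976 + 0.0236)
  = 79.4142 / 1.4320 = 55.457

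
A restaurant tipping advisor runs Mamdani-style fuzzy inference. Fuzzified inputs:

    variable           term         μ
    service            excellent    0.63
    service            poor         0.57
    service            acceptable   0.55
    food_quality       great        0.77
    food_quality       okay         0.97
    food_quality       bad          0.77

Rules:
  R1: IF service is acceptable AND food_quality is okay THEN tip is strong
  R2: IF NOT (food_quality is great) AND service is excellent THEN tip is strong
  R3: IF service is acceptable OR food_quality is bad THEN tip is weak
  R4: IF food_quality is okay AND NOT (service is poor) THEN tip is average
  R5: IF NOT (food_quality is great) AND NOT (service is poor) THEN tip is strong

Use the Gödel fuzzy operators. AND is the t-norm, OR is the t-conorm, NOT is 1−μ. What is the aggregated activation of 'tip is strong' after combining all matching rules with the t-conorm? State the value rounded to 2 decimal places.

R1: acceptable=0.55, okay=0.97; AND[min(a, b)] → w = 0.55
R2: ¬great=1−0.77=0.23, excellent=0.63; AND[min(a, b)] → w = 0.23
R3: acceptable=0.55, bad=0.77; OR[max(a, b)] → w = 0.77
R4: okay=0.97, ¬poor=1−0.57=0.43; AND[min(a, b)] → w = 0.43
R5: ¬great=1−0.77=0.23, ¬poor=1−0.57=0.43; AND[min(a, b)] → w = 0.23
Rules with consequent 'strong': {R1, R2, R5} → strengths 0.55, 0.23, 0.23
Aggregate via t-conorm [max(a, b)]: 0.55

0.55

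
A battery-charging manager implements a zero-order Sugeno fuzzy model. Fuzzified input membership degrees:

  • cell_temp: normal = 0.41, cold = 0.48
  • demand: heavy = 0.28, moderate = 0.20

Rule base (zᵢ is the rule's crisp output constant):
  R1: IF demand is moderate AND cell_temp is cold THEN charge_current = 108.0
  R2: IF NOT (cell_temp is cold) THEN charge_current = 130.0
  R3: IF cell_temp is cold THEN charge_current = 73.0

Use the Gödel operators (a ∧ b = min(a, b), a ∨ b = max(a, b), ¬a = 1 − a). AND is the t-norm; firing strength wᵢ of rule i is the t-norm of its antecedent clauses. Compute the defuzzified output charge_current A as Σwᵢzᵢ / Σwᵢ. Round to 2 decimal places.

103.53

R1 (z=108.0): moderate=0.20, cold=0.48; AND[min(a, b)] → w = 0.20
R2 (z=130.0): ¬cold=1−0.48=0.52 → w = 0.52
R3 (z=73.0): cold=0.48 → w = 0.48
Weighted average = (0.20·108.0 + 0.52·130.0 + 0.48·73.0) / (0.20 + 0.52 + 0.48)
  = 124.2400 / 1.2000 = 103.53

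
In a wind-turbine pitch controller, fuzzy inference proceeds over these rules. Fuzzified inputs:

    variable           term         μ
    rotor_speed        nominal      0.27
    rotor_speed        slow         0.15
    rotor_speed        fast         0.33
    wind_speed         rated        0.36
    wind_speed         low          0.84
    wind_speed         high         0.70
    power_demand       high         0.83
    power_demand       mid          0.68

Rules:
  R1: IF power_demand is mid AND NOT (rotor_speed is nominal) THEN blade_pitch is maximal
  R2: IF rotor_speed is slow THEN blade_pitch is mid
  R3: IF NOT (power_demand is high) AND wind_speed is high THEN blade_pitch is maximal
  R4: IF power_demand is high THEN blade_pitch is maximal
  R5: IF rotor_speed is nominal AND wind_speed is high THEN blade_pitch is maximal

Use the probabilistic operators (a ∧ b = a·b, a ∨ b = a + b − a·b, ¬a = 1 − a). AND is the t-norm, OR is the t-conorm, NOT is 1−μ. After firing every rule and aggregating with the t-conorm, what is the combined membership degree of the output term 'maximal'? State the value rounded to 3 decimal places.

0.939

R1: mid=0.68, ¬nominal=1−0.27=0.73; AND[a·b] → w = 0.4964
R2: slow=0.15 → w = 0.1500
R3: ¬high=1−0.83=0.17, high=0.70; AND[a·b] → w = 0.1190
R4: high=0.83 → w = 0.8300
R5: nominal=0.27, high=0.70; AND[a·b] → w = 0.1890
Rules with consequent 'maximal': {R1, R3, R4, R5} → strengths 0.4964, 0.1190, 0.8300, 0.1890
Aggregate via t-conorm [a + b − a·b]: 0.9388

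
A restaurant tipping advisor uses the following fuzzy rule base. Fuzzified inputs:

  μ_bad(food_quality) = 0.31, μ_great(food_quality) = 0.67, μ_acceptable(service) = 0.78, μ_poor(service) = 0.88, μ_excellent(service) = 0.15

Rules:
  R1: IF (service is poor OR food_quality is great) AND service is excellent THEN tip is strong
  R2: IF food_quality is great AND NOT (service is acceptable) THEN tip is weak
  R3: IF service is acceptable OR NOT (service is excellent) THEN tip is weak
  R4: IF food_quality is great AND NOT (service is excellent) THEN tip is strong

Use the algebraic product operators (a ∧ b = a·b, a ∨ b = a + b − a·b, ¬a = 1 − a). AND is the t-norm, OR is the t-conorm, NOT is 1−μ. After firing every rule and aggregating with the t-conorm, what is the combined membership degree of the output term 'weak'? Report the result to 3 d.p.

0.972

R1: (poor=0.88 OR great=0.67) = 0.9604; AND[a·b] with excellent=0.15 → w = 0.1441
R2: great=0.67, ¬acceptable=1−0.78=0.22; AND[a·b] → w = 0.1474
R3: acceptable=0.78, ¬excellent=1−0.15=0.85; OR[a + b − a·b] → w = 0.9670
R4: great=0.67, ¬excellent=1−0.15=0.85; AND[a·b] → w = 0.5695
Rules with consequent 'weak': {R2, R3} → strengths 0.1474, 0.9670
Aggregate via t-conorm [a + b − a·b]: 0.9719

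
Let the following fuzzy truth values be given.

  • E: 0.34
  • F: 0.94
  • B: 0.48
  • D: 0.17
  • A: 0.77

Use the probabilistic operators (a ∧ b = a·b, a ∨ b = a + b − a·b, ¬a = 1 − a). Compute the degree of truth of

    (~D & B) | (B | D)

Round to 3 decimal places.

0.740

~D = 1 − 0.1700 = 0.8300
~D & B = a·b on (0.8300, 0.4800) = 0.3984
B | D = a + b − a·b on (0.4800, 0.1700) = 0.5684
(~D & B) | (B | D) = a + b − a·b on (0.3984, 0.5684) = 0.7403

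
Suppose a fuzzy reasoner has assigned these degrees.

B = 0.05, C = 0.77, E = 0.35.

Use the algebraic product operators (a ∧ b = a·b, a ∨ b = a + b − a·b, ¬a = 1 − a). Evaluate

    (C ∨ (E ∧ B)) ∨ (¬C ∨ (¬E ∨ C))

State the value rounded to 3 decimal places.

0.986

E ∧ B = a·b on (0.3500, 0.0500) = 0.0175
C ∨ (E ∧ B) = a + b − a·b on (0.7700, 0.0175) = 0.7740
¬C = 1 − 0.7700 = 0.2300
¬E = 1 − 0.3500 = 0.6500
¬E ∨ C = a + b − a·b on (0.6500, 0.7700) = 0.9195
¬C ∨ (¬E ∨ C) = a + b − a·b on (0.2300, 0.9195) = 0.9380
(C ∨ (E ∧ B)) ∨ (¬C ∨ (¬E ∨ C)) = a + b − a·b on (0.7740, 0.9380) = 0.9860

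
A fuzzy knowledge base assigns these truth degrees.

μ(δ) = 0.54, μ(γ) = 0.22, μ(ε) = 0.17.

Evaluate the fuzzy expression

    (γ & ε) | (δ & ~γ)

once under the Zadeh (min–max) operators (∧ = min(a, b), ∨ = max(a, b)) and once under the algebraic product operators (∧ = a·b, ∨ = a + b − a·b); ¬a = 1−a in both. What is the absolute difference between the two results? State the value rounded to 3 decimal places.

Under Zadeh (min–max):
  γ & ε = min(a, b) on (0.22, 0.17) = 0.17
  ~γ = 1 − 0.22 = 0.78
  δ & ~γ = min(a, b) on (0.54, 0.78) = 0.54
  (γ & ε) | (δ & ~γ) = max(a, b) on (0.17, 0.54) = 0.54
  → value = 0.5400
Under algebraic product:
  γ & ε = a·b on (0.2200, 0.1700) = 0.0374
  ~γ = 1 − 0.2200 = 0.7800
  δ & ~γ = a·b on (0.5400, 0.7800) = 0.4212
  (γ & ε) | (δ & ~γ) = a + b − a·b on (0.0374, 0.4212) = 0.4428
  → value = 0.4428
|0.5400 − 0.4428| = 0.097

0.097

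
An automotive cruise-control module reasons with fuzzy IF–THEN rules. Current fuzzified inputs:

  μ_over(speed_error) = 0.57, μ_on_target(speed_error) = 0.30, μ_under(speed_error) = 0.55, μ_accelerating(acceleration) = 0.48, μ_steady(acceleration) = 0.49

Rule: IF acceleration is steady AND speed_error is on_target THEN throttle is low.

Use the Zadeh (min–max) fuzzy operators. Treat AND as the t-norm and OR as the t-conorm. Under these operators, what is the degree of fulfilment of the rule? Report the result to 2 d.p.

0.30

firing strength: steady=0.49, on_target=0.30; AND[min(a, b)] → w = 0.30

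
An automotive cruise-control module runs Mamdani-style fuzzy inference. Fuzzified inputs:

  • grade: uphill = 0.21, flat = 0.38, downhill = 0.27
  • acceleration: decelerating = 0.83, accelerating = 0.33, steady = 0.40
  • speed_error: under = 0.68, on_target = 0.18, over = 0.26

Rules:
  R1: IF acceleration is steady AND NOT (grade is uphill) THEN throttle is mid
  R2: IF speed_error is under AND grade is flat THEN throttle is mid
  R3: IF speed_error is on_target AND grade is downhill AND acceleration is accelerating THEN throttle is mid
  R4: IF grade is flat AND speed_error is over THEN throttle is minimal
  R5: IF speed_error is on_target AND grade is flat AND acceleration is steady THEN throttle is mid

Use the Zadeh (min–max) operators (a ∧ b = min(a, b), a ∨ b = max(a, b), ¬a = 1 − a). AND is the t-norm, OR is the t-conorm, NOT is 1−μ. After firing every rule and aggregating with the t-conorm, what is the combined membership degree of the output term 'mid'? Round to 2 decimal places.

0.40

R1: steady=0.40, ¬uphill=1−0.21=0.79; AND[min(a, b)] → w = 0.40
R2: under=0.68, flat=0.38; AND[min(a, b)] → w = 0.38
R3: on_target=0.18, downhill=0.27, accelerating=0.33; AND[min(a, b)] → w = 0.18
R4: flat=0.38, over=0.26; AND[min(a, b)] → w = 0.26
R5: on_target=0.18, flat=0.38, steady=0.40; AND[min(a, b)] → w = 0.18
Rules with consequent 'mid': {R1, R2, R3, R5} → strengths 0.40, 0.38, 0.18, 0.18
Aggregate via t-conorm [max(a, b)]: 0.40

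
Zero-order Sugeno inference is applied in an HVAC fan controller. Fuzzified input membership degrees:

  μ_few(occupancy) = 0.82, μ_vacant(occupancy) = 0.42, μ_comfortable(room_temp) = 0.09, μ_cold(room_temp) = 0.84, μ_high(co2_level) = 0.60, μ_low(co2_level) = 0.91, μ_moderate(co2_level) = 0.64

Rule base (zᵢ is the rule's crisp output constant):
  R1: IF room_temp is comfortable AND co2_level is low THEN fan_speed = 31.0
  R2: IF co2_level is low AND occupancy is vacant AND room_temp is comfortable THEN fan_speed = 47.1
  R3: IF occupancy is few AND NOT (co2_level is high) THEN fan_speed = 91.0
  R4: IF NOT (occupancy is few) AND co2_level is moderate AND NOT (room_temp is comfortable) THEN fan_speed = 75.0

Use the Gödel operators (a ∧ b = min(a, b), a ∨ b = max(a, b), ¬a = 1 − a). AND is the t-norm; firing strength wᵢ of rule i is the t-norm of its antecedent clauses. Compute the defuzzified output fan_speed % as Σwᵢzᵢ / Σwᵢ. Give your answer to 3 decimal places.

R1 (z=31.0): comfortable=0.09, low=0.91; AND[min(a, b)] → w = 0.09
R2 (z=47.1): low=0.91, vacant=0.42, comfortable=0.09; AND[min(a, b)] → w = 0.09
R3 (z=91.0): few=0.82, ¬high=1−0.60=0.40; AND[min(a, b)] → w = 0.40
R4 (z=75.0): ¬few=1−0.82=0.18, moderate=0.64, ¬comfortable=1−0.09=0.91; AND[min(a, b)] → w = 0.18
Weighted average = (0.09·31.0 + 0.09·47.1 + 0.40·91.0 + 0.18·75.0) / (0.09 + 0.09 + 0.40 + 0.18)
  = 56.9290 / 0.7600 = 74.907

74.907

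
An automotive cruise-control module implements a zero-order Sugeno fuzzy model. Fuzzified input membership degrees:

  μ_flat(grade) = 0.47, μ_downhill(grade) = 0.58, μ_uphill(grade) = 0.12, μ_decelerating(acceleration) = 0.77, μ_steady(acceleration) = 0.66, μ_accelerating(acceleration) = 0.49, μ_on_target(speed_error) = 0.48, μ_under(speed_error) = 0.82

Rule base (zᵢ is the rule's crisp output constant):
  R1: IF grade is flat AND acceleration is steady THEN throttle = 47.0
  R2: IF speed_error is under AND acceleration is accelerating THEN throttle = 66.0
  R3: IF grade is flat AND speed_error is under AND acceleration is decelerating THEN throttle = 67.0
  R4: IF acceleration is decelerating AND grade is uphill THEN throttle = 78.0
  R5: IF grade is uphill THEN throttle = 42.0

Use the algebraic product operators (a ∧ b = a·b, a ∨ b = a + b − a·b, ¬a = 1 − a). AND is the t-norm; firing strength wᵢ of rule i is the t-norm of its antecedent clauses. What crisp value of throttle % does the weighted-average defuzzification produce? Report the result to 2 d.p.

59.97

R1 (z=47.0): flat=0.47, steady=0.66; AND[a·b] → w = 0.3102
R2 (z=66.0): under=0.82, accelerating=0.49; AND[a·b] → w = 0.4018
R3 (z=67.0): flat=0.47, under=0.82, decelerating=0.77; AND[a·b] → w = 0.2968
R4 (z=78.0): decelerating=0.77, uphill=0.12; AND[a·b] → w = 0.0924
R5 (z=42.0): uphill=0.12 → w = 0.1200
Weighted average = (0.3102·47.0 + 0.4018·66.0 + 0.2968·67.0 + 0.0924·78.0 + 0.1200·42.0) / (0.3102 + 0.4018 + 0.2968 + 0.0924 + 0.1200)
  = 73.2282 / 1.2212 = 59.97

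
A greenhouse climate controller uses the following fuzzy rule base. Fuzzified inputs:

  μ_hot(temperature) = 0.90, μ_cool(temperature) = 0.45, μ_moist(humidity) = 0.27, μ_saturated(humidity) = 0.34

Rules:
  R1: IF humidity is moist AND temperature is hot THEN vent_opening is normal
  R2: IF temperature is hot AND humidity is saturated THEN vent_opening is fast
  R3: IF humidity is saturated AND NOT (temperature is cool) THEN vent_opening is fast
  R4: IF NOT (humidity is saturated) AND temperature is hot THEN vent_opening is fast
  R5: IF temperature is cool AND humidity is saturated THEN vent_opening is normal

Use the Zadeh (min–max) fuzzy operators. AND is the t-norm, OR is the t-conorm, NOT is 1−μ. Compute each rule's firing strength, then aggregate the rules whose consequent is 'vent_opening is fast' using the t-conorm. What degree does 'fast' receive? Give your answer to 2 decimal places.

R1: moist=0.27, hot=0.90; AND[min(a, b)] → w = 0.27
R2: hot=0.90, saturated=0.34; AND[min(a, b)] → w = 0.34
R3: saturated=0.34, ¬cool=1−0.45=0.55; AND[min(a, b)] → w = 0.34
R4: ¬saturated=1−0.34=0.66, hot=0.90; AND[min(a, b)] → w = 0.66
R5: cool=0.45, saturated=0.34; AND[min(a, b)] → w = 0.34
Rules with consequent 'fast': {R2, R3, R4} → strengths 0.34, 0.34, 0.66
Aggregate via t-conorm [max(a, b)]: 0.66

0.66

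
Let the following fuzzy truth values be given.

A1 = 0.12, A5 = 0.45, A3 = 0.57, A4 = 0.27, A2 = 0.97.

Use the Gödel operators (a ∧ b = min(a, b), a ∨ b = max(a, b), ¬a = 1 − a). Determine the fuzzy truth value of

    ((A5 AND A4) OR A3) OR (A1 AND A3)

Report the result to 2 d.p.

0.57

A5 AND A4 = min(a, b) on (0.45, 0.27) = 0.27
(A5 AND A4) OR A3 = max(a, b) on (0.27, 0.57) = 0.57
A1 AND A3 = min(a, b) on (0.12, 0.57) = 0.12
((A5 AND A4) OR A3) OR (A1 AND A3) = max(a, b) on (0.57, 0.12) = 0.57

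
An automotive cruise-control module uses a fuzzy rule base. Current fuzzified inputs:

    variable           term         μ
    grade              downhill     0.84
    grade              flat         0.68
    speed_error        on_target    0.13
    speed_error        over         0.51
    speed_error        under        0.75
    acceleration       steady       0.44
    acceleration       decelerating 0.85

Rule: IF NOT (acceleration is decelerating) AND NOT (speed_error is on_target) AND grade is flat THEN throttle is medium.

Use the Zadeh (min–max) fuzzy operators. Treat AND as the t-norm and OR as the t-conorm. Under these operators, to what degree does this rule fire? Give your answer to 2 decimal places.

0.15

firing strength: ¬decelerating=1−0.85=0.15, ¬on_target=1−0.13=0.87, flat=0.68; AND[min(a, b)] → w = 0.15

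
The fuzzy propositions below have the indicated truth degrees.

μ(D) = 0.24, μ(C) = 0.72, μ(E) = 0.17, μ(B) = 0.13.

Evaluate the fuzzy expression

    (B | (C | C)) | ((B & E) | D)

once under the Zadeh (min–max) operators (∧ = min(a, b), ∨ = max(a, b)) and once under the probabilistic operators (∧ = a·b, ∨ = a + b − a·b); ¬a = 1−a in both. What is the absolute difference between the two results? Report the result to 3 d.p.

0.229

Under Zadeh (min–max):
  C | C = max(a, b) on (0.72, 0.72) = 0.72
  B | (C | C) = max(a, b) on (0.13, 0.72) = 0.72
  B & E = min(a, b) on (0.13, 0.17) = 0.13
  (B & E) | D = max(a, b) on (0.13, 0.24) = 0.24
  (B | (C | C)) | ((B & E) | D) = max(a, b) on (0.72, 0.24) = 0.72
  → value = 0.7200
Under probabilistic:
  C | C = a + b − a·b on (0.7200, 0.7200) = 0.9216
  B | (C | C) = a + b − a·b on (0.1300, 0.9216) = 0.9318
  B & E = a·b on (0.1300, 0.1700) = 0.0221
  (B & E) | D = a + b − a·b on (0.0221, 0.2400) = 0.2568
  (B | (C | C)) | ((B & E) | D) = a + b − a·b on (0.9318, 0.2568) = 0.9493
  → value = 0.9493
|0.7200 − 0.9493| = 0.229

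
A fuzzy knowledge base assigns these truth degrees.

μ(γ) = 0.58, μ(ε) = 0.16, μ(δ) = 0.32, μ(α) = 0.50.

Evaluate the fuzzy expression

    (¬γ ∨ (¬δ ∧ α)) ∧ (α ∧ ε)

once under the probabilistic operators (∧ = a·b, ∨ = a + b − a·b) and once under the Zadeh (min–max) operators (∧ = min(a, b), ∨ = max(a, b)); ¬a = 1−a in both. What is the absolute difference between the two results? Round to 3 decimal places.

0.111

Under probabilistic:
  ¬γ = 1 − 0.5800 = 0.4200
  ¬δ = 1 − 0.3200 = 0.6800
  ¬δ ∧ α = a·b on (0.6800, 0.5000) = 0.3400
  ¬γ ∨ (¬δ ∧ α) = a + b − a·b on (0.4200, 0.3400) = 0.6172
  α ∧ ε = a·b on (0.5000, 0.1600) = 0.0800
  (¬γ ∨ (¬δ ∧ α)) ∧ (α ∧ ε) = a·b on (0.6172, 0.0800) = 0.0494
  → value = 0.0494
Under Zadeh (min–max):
  ¬γ = 1 − 0.58 = 0.42
  ¬δ = 1 − 0.32 = 0.68
  ¬δ ∧ α = min(a, b) on (0.68, 0.50) = 0.50
  ¬γ ∨ (¬δ ∧ α) = max(a, b) on (0.42, 0.50) = 0.50
  α ∧ ε = min(a, b) on (0.50, 0.16) = 0.16
  (¬γ ∨ (¬δ ∧ α)) ∧ (α ∧ ε) = min(a, b) on (0.50, 0.16) = 0.16
  → value = 0.1600
|0.0494 − 0.1600| = 0.111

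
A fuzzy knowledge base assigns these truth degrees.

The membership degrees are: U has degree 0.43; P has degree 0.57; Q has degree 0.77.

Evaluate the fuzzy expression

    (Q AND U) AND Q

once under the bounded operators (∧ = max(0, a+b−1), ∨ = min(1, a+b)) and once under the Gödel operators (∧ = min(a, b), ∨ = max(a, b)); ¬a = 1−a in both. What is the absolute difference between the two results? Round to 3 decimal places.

0.430

Under bounded:
  Q AND U = max(0, a+b−1) on (0.77, 0.43) = 0.20
  (Q AND U) AND Q = max(0, a+b−1) on (0.20, 0.77) = 0.00
  → value = 0.0000
Under Gödel:
  Q AND U = min(a, b) on (0.77, 0.43) = 0.43
  (Q AND U) AND Q = min(a, b) on (0.43, 0.77) = 0.43
  → value = 0.4300
|0.0000 − 0.4300| = 0.430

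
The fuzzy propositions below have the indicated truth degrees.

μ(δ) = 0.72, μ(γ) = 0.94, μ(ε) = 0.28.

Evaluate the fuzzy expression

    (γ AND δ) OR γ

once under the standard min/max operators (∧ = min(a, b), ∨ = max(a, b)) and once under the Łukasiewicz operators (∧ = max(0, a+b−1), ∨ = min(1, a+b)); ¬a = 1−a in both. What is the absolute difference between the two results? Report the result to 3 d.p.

Under standard min/max:
  γ AND δ = min(a, b) on (0.94, 0.72) = 0.72
  (γ AND δ) OR γ = max(a, b) on (0.72, 0.94) = 0.94
  → value = 0.9400
Under Łukasiewicz:
  γ AND δ = max(0, a+b−1) on (0.94, 0.72) = 0.66
  (γ AND δ) OR γ = min(1, a+b) on (0.66, 0.94) = 1.00
  → value = 1.0000
|0.9400 − 1.0000| = 0.060

0.060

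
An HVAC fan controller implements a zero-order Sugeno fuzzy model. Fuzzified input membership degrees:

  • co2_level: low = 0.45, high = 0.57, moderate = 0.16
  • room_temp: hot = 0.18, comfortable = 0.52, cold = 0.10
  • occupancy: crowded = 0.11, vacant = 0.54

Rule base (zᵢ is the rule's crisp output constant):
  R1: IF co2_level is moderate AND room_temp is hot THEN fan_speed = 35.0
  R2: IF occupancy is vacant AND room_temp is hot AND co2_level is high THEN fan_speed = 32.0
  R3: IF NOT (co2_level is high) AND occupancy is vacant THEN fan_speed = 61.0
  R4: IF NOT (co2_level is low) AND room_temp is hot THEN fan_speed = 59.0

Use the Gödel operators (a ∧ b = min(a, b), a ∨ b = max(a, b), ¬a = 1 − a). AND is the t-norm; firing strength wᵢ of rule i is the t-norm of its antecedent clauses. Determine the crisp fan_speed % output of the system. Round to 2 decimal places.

R1 (z=35.0): moderate=0.16, hot=0.18; AND[min(a, b)] → w = 0.16
R2 (z=32.0): vacant=0.54, hot=0.18, high=0.57; AND[min(a, b)] → w = 0.18
R3 (z=61.0): ¬high=1−0.57=0.43, vacant=0.54; AND[min(a, b)] → w = 0.43
R4 (z=59.0): ¬low=1−0.45=0.55, hot=0.18; AND[min(a, b)] → w = 0.18
Weighted average = (0.16·35.0 + 0.18·32.0 + 0.43·61.0 + 0.18·59.0) / (0.16 + 0.18 + 0.43 + 0.18)
  = 48.2100 / 0.9500 = 50.75

50.75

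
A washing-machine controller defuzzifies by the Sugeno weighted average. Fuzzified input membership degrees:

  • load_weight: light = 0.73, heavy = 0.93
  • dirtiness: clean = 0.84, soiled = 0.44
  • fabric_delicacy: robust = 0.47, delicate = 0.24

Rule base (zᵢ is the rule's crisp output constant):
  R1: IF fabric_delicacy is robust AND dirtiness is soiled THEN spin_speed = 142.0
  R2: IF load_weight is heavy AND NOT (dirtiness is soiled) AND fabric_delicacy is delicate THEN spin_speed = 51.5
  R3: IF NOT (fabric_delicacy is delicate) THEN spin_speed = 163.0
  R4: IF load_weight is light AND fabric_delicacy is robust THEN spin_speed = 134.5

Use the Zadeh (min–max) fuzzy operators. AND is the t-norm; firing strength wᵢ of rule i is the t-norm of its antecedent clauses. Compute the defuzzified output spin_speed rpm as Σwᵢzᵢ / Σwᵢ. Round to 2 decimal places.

R1 (z=142.0): robust=0.47, soiled=0.44; AND[min(a, b)] → w = 0.44
R2 (z=51.5): heavy=0.93, ¬soiled=1−0.44=0.56, delicate=0.24; AND[min(a, b)] → w = 0.24
R3 (z=163.0): ¬delicate=1−0.24=0.76 → w = 0.76
R4 (z=134.5): light=0.73, robust=0.47; AND[min(a, b)] → w = 0.47
Weighted average = (0.44·142.0 + 0.24·51.5 + 0.76·163.0 + 0.47·134.5) / (0.44 + 0.24 + 0.76 + 0.47)
  = 261.9350 / 1.9100 = 137.14

137.14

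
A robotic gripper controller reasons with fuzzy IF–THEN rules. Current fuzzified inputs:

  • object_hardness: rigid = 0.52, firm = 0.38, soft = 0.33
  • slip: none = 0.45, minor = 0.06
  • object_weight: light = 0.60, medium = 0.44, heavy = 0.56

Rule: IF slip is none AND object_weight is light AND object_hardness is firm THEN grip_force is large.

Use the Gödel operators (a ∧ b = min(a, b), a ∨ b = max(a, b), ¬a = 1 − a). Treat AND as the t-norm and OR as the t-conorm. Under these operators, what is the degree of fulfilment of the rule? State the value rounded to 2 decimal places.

0.38

firing strength: none=0.45, light=0.60, firm=0.38; AND[min(a, b)] → w = 0.38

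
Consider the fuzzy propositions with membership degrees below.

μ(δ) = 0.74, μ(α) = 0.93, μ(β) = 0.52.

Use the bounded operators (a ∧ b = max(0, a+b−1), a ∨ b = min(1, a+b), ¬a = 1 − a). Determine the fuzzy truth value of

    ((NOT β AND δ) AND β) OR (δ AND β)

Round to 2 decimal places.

0.26

NOT β = 1 − 0.52 = 0.48
NOT β AND δ = max(0, a+b−1) on (0.48, 0.74) = 0.22
(NOT β AND δ) AND β = max(0, a+b−1) on (0.22, 0.52) = 0.00
δ AND β = max(0, a+b−1) on (0.74, 0.52) = 0.26
((NOT β AND δ) AND β) OR (δ AND β) = min(1, a+b) on (0.00, 0.26) = 0.26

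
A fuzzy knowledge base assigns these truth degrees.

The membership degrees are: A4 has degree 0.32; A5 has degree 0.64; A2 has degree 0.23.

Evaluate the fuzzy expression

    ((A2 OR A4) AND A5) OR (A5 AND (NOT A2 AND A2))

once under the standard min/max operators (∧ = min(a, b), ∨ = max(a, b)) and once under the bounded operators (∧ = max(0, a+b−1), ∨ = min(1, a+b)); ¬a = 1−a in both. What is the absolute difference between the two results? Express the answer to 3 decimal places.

Under standard min/max:
  A2 OR A4 = max(a, b) on (0.23, 0.32) = 0.32
  (A2 OR A4) AND A5 = min(a, b) on (0.32, 0.64) = 0.32
  NOT A2 = 1 − 0.23 = 0.77
  NOT A2 AND A2 = min(a, b) on (0.77, 0.23) = 0.23
  A5 AND (NOT A2 AND A2) = min(a, b) on (0.64, 0.23) = 0.23
  ((A2 OR A4) AND A5) OR (A5 AND (NOT A2 AND A2)) = max(a, b) on (0.32, 0.23) = 0.32
  → value = 0.3200
Under bounded:
  A2 OR A4 = min(1, a+b) on (0.23, 0.32) = 0.55
  (A2 OR A4) AND A5 = max(0, a+b−1) on (0.55, 0.64) = 0.19
  NOT A2 = 1 − 0.23 = 0.77
  NOT A2 AND A2 = max(0, a+b−1) on (0.77, 0.23) = 0.00
  A5 AND (NOT A2 AND A2) = max(0, a+b−1) on (0.64, 0.00) = 0.00
  ((A2 OR A4) AND A5) OR (A5 AND (NOT A2 AND A2)) = min(1, a+b) on (0.19, 0.00) = 0.19
  → value = 0.1900
|0.3200 − 0.1900| = 0.130

0.130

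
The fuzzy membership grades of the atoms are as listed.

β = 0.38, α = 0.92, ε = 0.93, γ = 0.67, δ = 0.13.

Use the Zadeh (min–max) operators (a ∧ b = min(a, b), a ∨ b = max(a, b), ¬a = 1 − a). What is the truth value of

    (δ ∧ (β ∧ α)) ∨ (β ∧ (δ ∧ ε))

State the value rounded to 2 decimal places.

0.13

β ∧ α = min(a, b) on (0.38, 0.92) = 0.38
δ ∧ (β ∧ α) = min(a, b) on (0.13, 0.38) = 0.13
δ ∧ ε = min(a, b) on (0.13, 0.93) = 0.13
β ∧ (δ ∧ ε) = min(a, b) on (0.38, 0.13) = 0.13
(δ ∧ (β ∧ α)) ∨ (β ∧ (δ ∧ ε)) = max(a, b) on (0.13, 0.13) = 0.13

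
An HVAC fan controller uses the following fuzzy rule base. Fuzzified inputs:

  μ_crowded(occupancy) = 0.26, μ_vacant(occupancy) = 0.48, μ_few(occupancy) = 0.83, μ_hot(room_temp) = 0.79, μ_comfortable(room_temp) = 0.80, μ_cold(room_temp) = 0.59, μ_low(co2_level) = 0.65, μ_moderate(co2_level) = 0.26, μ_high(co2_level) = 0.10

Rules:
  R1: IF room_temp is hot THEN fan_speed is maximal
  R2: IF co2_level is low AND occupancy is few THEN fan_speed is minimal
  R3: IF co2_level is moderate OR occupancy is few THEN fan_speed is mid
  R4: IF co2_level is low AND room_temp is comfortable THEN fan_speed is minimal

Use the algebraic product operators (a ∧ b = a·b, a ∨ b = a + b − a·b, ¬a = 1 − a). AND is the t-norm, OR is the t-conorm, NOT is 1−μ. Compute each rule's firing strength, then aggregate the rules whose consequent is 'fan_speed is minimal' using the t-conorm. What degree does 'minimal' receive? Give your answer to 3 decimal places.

0.779

R1: hot=0.79 → w = 0.7900
R2: low=0.65, few=0.83; AND[a·b] → w = 0.5395
R3: moderate=0.26, few=0.83; OR[a + b − a·b] → w = 0.8742
R4: low=0.65, comfortable=0.80; AND[a·b] → w = 0.5200
Rules with consequent 'minimal': {R2, R4} → strengths 0.5395, 0.5200
Aggregate via t-conorm [a + b − a·b]: 0.7790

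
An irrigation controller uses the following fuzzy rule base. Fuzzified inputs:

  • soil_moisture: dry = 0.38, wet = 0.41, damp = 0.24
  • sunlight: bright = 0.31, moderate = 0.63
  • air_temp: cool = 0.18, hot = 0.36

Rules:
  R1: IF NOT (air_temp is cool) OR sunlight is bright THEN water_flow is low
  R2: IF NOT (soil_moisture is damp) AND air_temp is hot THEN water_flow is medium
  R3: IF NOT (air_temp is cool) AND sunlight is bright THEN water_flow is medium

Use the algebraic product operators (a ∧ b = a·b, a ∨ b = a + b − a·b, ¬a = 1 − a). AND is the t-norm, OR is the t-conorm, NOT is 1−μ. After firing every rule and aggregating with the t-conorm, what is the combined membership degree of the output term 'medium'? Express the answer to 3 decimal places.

R1: ¬cool=1−0.18=0.82, bright=0.31; OR[a + b − a·b] → w = 0.8758
R2: ¬damp=1−0.24=0.76, hot=0.36; AND[a·b] → w = 0.2736
R3: ¬cool=1−0.18=0.82, bright=0.31; AND[a·b] → w = 0.2542
Rules with consequent 'medium': {R2, R3} → strengths 0.2736, 0.2542
Aggregate via t-conorm [a + b − a·b]: 0.4583

0.458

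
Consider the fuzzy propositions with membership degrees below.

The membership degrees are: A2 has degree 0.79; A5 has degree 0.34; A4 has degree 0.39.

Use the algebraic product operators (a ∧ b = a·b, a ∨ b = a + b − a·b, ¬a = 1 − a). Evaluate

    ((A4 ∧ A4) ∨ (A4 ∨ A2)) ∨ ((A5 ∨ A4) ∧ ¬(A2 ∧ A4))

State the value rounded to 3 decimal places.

0.936

A4 ∧ A4 = a·b on (0.3900, 0.3900) = 0.1521
A4 ∨ A2 = a + b − a·b on (0.3900, 0.7900) = 0.8719
(A4 ∧ A4) ∨ (A4 ∨ A2) = a + b − a·b on (0.1521, 0.8719) = 0.8914
A5 ∨ A4 = a + b − a·b on (0.3400, 0.3900) = 0.5974
A2 ∧ A4 = a·b on (0.7900, 0.3900) = 0.3081
¬(A2 ∧ A4) = 1 − 0.3081 = 0.6919
(A5 ∨ A4) ∧ ¬(A2 ∧ A4) = a·b on (0.5974, 0.6919) = 0.4133
((A4 ∧ A4) ∨ (A4 ∨ A2)) ∨ ((A5 ∨ A4) ∧ ¬(A2 ∧ A4)) = a + b − a·b on (0.8914, 0.4133) = 0.9363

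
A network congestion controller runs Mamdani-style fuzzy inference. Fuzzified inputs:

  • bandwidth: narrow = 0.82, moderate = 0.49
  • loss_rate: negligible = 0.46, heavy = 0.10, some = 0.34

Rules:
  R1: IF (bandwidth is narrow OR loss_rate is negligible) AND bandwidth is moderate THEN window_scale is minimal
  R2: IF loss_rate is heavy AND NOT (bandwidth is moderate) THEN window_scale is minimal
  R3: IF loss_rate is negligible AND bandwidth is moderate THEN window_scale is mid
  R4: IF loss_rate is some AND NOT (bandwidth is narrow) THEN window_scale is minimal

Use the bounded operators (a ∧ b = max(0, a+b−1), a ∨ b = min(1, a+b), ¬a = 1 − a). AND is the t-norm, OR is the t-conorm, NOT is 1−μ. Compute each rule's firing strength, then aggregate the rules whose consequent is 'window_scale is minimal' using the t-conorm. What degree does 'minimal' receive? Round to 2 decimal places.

0.49

R1: (narrow=0.82 OR negligible=0.46) = 1.00; AND[max(0, a+b−1)] with moderate=0.49 → w = 0.49
R2: heavy=0.10, ¬moderate=1−0.49=0.51; AND[max(0, a+b−1)] → w = 0.00
R3: negligible=0.46, moderate=0.49; AND[max(0, a+b−1)] → w = 0.00
R4: some=0.34, ¬narrow=1−0.82=0.18; AND[max(0, a+b−1)] → w = 0.00
Rules with consequent 'minimal': {R1, R2, R4} → strengths 0.49, 0.00, 0.00
Aggregate via t-conorm [min(1, a+b)]: 0.49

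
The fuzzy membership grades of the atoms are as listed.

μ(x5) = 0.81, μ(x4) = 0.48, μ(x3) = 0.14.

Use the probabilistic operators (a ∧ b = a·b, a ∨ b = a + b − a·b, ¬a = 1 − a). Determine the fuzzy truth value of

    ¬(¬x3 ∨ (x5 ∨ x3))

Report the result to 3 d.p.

0.023

¬x3 = 1 − 0.1400 = 0.8600
x5 ∨ x3 = a + b − a·b on (0.8100, 0.1400) = 0.8366
¬x3 ∨ (x5 ∨ x3) = a + b − a·b on (0.8600, 0.8366) = 0.9771
¬(¬x3 ∨ (x5 ∨ x3)) = 1 − 0.9771 = 0.0229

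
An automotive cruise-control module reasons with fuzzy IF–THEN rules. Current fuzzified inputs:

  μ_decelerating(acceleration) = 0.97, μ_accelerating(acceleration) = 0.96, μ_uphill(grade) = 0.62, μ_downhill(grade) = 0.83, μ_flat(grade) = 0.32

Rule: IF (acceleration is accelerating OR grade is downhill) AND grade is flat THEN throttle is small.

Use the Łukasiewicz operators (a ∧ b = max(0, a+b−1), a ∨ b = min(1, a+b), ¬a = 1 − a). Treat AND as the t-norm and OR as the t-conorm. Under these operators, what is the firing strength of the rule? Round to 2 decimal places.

firing strength: (accelerating=0.96 OR downhill=0.83) = 1.00; AND[max(0, a+b−1)] with flat=0.32 → w = 0.32

0.32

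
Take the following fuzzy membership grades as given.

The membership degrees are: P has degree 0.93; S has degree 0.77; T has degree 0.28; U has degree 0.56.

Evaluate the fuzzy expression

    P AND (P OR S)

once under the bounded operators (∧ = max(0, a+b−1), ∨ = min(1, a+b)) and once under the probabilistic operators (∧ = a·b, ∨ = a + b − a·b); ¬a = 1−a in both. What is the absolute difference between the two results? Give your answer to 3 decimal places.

0.015

Under bounded:
  P OR S = min(1, a+b) on (0.93, 0.77) = 1.00
  P AND (P OR S) = max(0, a+b−1) on (0.93, 1.00) = 0.93
  → value = 0.9300
Under probabilistic:
  P OR S = a + b − a·b on (0.9300, 0.7700) = 0.9839
  P AND (P OR S) = a·b on (0.9300, 0.9839) = 0.9150
  → value = 0.9150
|0.9300 − 0.9150| = 0.015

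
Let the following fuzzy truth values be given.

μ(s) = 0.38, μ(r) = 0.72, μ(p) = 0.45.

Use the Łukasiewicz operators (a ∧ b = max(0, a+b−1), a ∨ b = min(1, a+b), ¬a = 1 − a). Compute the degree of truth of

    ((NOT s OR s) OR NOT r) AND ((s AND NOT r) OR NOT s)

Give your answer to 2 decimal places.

NOT s = 1 − 0.38 = 0.62
NOT s OR s = min(1, a+b) on (0.62, 0.38) = 1.00
NOT r = 1 − 0.72 = 0.28
(NOT s OR s) OR NOT r = min(1, a+b) on (1.00, 0.28) = 1.00
NOT r = 1 − 0.72 = 0.28
s AND NOT r = max(0, a+b−1) on (0.38, 0.28) = 0.00
NOT s = 1 − 0.38 = 0.62
(s AND NOT r) OR NOT s = min(1, a+b) on (0.00, 0.62) = 0.62
((NOT s OR s) OR NOT r) AND ((s AND NOT r) OR NOT s) = max(0, a+b−1) on (1.00, 0.62) = 0.62

0.62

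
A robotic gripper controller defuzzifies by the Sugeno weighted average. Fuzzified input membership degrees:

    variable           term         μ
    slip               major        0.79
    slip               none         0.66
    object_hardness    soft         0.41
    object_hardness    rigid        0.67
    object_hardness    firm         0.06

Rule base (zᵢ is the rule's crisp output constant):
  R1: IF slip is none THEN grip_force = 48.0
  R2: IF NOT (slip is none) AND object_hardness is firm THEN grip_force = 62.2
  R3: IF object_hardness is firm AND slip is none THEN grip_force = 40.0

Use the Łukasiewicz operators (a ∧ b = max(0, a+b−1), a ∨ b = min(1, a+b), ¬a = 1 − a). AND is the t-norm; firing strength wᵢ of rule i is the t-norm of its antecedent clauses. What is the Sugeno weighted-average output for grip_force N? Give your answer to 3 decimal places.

48.000

R1 (z=48.0): none=0.66 → w = 0.66
R2 (z=62.2): ¬none=1−0.66=0.34, firm=0.06; AND[max(0, a+b−1)] → w = 0.00
R3 (z=40.0): firm=0.06, none=0.66; AND[max(0, a+b−1)] → w = 0.00
Weighted average = (0.66·48.0 + 0.00·62.2 + 0.00·40.0) / (0.66 + 0.00 + 0.00)
  = 31.6800 / 0.6600 = 48.000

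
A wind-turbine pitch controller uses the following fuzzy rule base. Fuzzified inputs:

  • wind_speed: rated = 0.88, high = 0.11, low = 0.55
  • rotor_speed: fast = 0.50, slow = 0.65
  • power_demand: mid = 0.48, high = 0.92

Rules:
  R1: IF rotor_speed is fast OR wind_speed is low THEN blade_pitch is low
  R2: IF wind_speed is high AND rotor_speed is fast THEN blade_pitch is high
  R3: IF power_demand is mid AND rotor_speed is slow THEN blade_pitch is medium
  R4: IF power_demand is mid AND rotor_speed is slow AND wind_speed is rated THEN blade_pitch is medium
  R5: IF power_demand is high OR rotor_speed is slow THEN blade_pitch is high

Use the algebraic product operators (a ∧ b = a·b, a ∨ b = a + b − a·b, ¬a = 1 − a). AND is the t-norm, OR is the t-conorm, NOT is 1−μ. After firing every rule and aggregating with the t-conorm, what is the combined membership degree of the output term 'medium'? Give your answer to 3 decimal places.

R1: fast=0.50, low=0.55; OR[a + b − a·b] → w = 0.7750
R2: high=0.11, fast=0.50; AND[a·b] → w = 0.0550
R3: mid=0.48, slow=0.65; AND[a·b] → w = 0.3120
R4: mid=0.48, slow=0.65, rated=0.88; AND[a·b] → w = 0.2746
R5: high=0.92, slow=0.65; OR[a + b − a·b] → w = 0.9720
Rules with consequent 'medium': {R3, R4} → strengths 0.3120, 0.2746
Aggregate via t-conorm [a + b − a·b]: 0.5009

0.501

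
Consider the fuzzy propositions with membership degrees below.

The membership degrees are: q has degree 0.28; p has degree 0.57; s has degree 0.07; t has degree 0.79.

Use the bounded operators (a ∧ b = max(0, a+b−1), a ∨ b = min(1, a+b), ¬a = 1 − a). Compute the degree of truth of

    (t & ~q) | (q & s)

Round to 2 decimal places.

~q = 1 − 0.28 = 0.72
t & ~q = max(0, a+b−1) on (0.79, 0.72) = 0.51
q & s = max(0, a+b−1) on (0.28, 0.07) = 0.00
(t & ~q) | (q & s) = min(1, a+b) on (0.51, 0.00) = 0.51

0.51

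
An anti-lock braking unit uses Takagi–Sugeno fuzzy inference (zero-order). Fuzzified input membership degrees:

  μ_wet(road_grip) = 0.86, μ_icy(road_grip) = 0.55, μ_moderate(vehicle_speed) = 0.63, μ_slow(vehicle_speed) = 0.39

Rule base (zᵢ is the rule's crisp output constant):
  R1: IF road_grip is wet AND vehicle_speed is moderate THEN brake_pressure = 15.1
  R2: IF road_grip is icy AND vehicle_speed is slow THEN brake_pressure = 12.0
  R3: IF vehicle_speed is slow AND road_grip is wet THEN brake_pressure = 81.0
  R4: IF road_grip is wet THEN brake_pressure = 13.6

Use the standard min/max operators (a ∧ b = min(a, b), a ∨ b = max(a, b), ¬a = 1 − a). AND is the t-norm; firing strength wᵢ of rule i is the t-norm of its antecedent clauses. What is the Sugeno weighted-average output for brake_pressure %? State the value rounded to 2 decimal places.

R1 (z=15.1): wet=0.86, moderate=0.63; AND[min(a, b)] → w = 0.63
R2 (z=12.0): icy=0.55, slow=0.39; AND[min(a, b)] → w = 0.39
R3 (z=81.0): slow=0.39, wet=0.86; AND[min(a, b)] → w = 0.39
R4 (z=13.6): wet=0.86 → w = 0.86
Weighted average = (0.63·15.1 + 0.39·12.0 + 0.39·81.0 + 0.86·13.6) / (0.63 + 0.39 + 0.39 + 0.86)
  = 57.4790 / 2.2700 = 25.32

25.32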